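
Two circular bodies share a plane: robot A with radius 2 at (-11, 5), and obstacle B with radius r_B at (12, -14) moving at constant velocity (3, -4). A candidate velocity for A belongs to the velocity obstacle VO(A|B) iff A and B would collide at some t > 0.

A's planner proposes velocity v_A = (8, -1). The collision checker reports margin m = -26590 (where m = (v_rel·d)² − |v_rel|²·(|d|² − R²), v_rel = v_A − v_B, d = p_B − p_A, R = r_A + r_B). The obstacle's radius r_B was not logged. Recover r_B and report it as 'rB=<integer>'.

m = -26590
d = (23, -19);  v_rel = (5, 3),  |v_rel|² = 34
v_rel×d = (5)·(-19) − (3)·(23) = -164
since m = R²·34 − (-164)²:  R² = (26896 + -26590) / 34 = 9
R = √9 = 3  ⇒  r_B = 3 − 2 = 1

rB=1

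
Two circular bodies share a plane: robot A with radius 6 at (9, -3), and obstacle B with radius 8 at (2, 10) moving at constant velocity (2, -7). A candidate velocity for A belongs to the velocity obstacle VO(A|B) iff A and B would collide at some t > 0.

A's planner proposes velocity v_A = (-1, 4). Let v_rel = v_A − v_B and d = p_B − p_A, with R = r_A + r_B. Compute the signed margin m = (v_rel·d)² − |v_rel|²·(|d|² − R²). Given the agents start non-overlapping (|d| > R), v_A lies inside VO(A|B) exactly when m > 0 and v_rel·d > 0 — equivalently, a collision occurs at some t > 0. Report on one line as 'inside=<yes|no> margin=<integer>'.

d = (-7, 13),  |d|² = 218;  R = 6+8 = 14,  c = 218−14² = 22
v_rel = (-3, 11),  |v_rel|² = 130;  v_rel·d = (-3)·(-7) + (11)·(13) = 164
130·t² − 328·t + 22 = 0  ⇒  m = 164² − 130·22 = 24036
m = 24036 > 0,  v_rel·d = 164 > 0  ⇒  inside

inside=yes margin=24036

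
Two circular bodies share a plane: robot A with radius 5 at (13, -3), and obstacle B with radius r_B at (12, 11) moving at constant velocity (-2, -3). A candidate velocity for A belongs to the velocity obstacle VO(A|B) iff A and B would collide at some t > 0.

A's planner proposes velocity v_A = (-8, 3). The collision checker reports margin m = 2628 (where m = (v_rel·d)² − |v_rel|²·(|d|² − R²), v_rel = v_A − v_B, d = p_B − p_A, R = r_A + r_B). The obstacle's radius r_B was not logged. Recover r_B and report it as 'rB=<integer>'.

m = 2628
d = (-1, 14);  v_rel = (-6, 6),  |v_rel|² = 72
v_rel×d = (-6)·(14) − (6)·(-1) = -78
since m = R²·72 − (-78)²:  R² = (6084 + 2628) / 72 = 121
R = √121 = 11  ⇒  r_B = 11 − 5 = 6

rB=6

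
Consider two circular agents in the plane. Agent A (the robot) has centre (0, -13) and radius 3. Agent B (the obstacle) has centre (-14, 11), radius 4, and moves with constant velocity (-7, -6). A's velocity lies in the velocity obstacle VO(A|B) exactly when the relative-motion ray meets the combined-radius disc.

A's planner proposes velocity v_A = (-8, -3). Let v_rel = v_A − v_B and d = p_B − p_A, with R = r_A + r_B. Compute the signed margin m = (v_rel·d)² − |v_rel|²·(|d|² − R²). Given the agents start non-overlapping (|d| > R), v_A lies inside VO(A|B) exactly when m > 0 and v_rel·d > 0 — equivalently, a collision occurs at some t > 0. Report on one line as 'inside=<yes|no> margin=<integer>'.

d = (-14, 24),  |d|² = 772;  R = 3+4 = 7,  c = 772−7² = 723
v_rel = (-1, 3),  |v_rel|² = 10;  v_rel·d = (-1)·(-14) + (3)·(24) = 86
10·t² − 172·t + 723 = 0  ⇒  m = 86² − 10·723 = 166
m = 166 > 0,  v_rel·d = 86 > 0  ⇒  inside

inside=yes margin=166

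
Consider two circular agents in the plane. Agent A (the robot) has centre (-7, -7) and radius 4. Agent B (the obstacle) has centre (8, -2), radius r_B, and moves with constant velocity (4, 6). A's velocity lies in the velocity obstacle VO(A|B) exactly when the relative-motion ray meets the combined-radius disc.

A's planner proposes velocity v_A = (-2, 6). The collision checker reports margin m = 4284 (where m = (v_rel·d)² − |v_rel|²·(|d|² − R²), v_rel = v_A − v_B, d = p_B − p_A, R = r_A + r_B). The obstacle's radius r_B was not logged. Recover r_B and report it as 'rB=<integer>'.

m = 4284
d = (15, 5);  v_rel = (-6, 0),  |v_rel|² = 36
v_rel×d = (-6)·(5) − (0)·(15) = -30
since m = R²·36 − (-30)²:  R² = (900 + 4284) / 36 = 144
R = √144 = 12  ⇒  r_B = 12 − 4 = 8

rB=8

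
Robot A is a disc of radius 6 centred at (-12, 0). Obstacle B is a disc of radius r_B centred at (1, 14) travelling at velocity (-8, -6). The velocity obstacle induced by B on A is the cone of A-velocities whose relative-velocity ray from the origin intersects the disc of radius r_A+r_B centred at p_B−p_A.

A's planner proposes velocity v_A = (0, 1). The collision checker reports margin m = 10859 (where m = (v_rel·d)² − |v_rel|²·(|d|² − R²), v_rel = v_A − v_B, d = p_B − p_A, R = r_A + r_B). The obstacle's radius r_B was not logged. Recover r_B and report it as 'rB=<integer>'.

m = 10859
d = (13, 14);  v_rel = (8, 7),  |v_rel|² = 113
v_rel×d = (8)·(14) − (7)·(13) = 21
since m = R²·113 − 21²:  R² = (441 + 10859) / 113 = 100
R = √100 = 10  ⇒  r_B = 10 − 6 = 4

rB=4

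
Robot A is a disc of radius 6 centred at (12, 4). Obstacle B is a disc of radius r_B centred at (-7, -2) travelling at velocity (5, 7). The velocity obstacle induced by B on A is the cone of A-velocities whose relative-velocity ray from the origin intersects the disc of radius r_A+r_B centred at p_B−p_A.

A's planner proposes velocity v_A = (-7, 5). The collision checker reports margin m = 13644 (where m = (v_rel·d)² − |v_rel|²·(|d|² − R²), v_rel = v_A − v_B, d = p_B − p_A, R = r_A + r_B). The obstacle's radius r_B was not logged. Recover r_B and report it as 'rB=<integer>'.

m = 13644
d = (-19, -6);  v_rel = (-12, -2),  |v_rel|² = 148
v_rel×d = (-12)·(-6) − (-2)·(-19) = 34
since m = R²·148 − 34²:  R² = (1156 + 13644) / 148 = 100
R = √100 = 10  ⇒  r_B = 10 − 6 = 4

rB=4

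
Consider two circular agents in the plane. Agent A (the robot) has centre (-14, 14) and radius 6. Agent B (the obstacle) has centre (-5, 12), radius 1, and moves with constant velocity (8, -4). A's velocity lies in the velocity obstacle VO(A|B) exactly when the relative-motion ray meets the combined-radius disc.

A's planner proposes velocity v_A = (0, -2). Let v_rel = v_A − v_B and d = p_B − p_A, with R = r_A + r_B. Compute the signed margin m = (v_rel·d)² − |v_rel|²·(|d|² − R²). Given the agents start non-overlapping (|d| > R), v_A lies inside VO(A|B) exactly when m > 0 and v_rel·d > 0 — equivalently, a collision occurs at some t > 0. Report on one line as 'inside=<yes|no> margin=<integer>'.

d = (9, -2),  |d|² = 85;  R = 6+1 = 7,  c = 85−7² = 36
v_rel = (-8, 2),  |v_rel|² = 68;  v_rel·d = (-8)·(9) + (2)·(-2) = -76
68·t² + 152·t + 36 = 0  ⇒  m = (-76)² − 68·36 = 3328
m = 3328 > 0,  v_rel·d = -76 < 0  ⇒  outside

inside=no margin=3328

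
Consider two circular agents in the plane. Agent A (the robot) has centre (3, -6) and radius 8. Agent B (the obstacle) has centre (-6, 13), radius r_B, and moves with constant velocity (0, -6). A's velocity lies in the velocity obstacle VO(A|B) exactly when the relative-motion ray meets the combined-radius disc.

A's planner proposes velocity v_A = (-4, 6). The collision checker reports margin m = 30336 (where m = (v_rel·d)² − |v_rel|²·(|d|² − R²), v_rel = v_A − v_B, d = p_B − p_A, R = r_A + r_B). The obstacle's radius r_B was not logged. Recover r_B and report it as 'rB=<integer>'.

m = 30336
d = (-9, 19);  v_rel = (-4, 12),  |v_rel|² = 160
v_rel×d = (-4)·(19) − (12)·(-9) = 32
since m = R²·160 − 32²:  R² = (1024 + 30336) / 160 = 196
R = √196 = 14  ⇒  r_B = 14 − 8 = 6

rB=6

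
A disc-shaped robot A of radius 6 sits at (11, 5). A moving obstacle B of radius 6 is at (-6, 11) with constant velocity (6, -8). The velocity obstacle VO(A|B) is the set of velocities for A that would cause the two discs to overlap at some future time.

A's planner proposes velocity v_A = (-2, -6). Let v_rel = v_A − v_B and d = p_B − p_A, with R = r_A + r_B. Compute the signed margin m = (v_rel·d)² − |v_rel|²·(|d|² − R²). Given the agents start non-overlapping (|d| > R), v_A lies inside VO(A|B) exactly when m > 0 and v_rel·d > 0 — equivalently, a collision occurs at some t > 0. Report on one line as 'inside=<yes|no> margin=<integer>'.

d = (-17, 6),  |d|² = 325;  R = 6+6 = 12,  c = 325−12² = 181
v_rel = (-8, 2),  |v_rel|² = 68;  v_rel·d = (-8)·(-17) + (2)·(6) = 148
68·t² − 296·t + 181 = 0  ⇒  m = 148² − 68·181 = 9596
m = 9596 > 0,  v_rel·d = 148 > 0  ⇒  inside

inside=yes margin=9596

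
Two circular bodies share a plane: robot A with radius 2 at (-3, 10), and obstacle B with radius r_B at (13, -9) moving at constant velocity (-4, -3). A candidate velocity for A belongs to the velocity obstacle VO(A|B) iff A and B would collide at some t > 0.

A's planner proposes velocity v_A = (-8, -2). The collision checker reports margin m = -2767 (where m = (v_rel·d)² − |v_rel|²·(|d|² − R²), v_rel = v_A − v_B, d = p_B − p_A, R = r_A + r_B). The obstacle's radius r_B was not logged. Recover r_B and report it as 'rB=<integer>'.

m = -2767
d = (16, -19);  v_rel = (-4, 1),  |v_rel|² = 17
v_rel×d = (-4)·(-19) − (1)·(16) = 60
since m = R²·17 − 60²:  R² = (3600 + -2767) / 17 = 49
R = √49 = 7  ⇒  r_B = 7 − 2 = 5

rB=5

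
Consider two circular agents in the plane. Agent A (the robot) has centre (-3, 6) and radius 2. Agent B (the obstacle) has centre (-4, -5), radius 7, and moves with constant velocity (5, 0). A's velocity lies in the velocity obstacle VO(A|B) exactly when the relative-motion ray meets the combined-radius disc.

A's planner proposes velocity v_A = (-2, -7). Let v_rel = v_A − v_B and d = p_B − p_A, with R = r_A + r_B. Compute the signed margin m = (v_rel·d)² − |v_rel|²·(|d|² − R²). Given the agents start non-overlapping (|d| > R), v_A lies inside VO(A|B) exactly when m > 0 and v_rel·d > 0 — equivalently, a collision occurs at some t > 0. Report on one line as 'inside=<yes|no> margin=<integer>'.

d = (-1, -11),  |d|² = 122;  R = 2+7 = 9,  c = 122−9² = 41
v_rel = (-7, -7),  |v_rel|² = 98;  v_rel·d = (-7)·(-1) + (-7)·(-11) = 84
98·t² − 168·t + 41 = 0  ⇒  m = 84² − 98·41 = 3038
m = 3038 > 0,  v_rel·d = 84 > 0  ⇒  inside

inside=yes margin=3038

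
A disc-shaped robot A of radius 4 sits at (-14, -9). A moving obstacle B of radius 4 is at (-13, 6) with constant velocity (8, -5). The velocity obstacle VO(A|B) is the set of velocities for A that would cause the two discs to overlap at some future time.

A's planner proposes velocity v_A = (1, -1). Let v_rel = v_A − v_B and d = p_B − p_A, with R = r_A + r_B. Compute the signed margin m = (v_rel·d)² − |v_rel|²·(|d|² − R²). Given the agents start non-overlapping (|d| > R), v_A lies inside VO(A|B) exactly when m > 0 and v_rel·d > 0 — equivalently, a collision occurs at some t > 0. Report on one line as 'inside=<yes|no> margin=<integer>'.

d = (1, 15),  |d|² = 226;  R = 4+4 = 8,  c = 226−8² = 162
v_rel = (-7, 4),  |v_rel|² = 65;  v_rel·d = (-7)·(1) + (4)·(15) = 53
65·t² − 106·t + 162 = 0  ⇒  m = 53² − 65·162 = -7721
m = -7721 < 0,  v_rel·d = 53 > 0  ⇒  outside

inside=no margin=-7721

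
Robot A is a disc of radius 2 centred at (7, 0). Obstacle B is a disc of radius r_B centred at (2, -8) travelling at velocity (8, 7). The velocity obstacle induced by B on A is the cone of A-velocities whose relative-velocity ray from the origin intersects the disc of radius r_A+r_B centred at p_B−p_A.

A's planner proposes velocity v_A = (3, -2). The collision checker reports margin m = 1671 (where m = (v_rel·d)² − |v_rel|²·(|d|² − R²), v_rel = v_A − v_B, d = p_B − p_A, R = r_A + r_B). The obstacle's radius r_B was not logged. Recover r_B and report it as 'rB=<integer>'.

m = 1671
d = (-5, -8);  v_rel = (-5, -9),  |v_rel|² = 106
v_rel×d = (-5)·(-8) − (-9)·(-5) = -5
since m = R²·106 − (-5)²:  R² = (25 + 1671) / 106 = 16
R = √16 = 4  ⇒  r_B = 4 − 2 = 2

rB=2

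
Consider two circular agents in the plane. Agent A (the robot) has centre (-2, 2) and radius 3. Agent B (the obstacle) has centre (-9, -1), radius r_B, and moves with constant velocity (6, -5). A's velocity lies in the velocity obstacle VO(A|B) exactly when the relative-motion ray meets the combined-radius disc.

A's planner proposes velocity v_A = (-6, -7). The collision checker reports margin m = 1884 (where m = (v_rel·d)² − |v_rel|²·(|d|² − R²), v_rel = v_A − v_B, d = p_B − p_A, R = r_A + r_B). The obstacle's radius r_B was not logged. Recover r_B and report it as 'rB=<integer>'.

m = 1884
d = (-7, -3);  v_rel = (-12, -2),  |v_rel|² = 148
v_rel×d = (-12)·(-3) − (-2)·(-7) = 22
since m = R²·148 − 22²:  R² = (484 + 1884) / 148 = 16
R = √16 = 4  ⇒  r_B = 4 − 3 = 1

rB=1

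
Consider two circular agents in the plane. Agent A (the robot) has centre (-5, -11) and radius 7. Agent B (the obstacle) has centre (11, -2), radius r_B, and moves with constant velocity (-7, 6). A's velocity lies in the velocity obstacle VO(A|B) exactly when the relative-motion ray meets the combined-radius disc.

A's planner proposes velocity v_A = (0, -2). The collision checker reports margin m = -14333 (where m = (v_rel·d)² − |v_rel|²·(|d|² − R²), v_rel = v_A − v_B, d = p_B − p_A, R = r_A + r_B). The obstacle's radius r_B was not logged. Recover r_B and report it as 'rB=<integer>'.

m = -14333
d = (16, 9);  v_rel = (7, -8),  |v_rel|² = 113
v_rel×d = (7)·(9) − (-8)·(16) = 191
since m = R²·113 − 191²:  R² = (36481 + -14333) / 113 = 196
R = √196 = 14  ⇒  r_B = 14 − 7 = 7

rB=7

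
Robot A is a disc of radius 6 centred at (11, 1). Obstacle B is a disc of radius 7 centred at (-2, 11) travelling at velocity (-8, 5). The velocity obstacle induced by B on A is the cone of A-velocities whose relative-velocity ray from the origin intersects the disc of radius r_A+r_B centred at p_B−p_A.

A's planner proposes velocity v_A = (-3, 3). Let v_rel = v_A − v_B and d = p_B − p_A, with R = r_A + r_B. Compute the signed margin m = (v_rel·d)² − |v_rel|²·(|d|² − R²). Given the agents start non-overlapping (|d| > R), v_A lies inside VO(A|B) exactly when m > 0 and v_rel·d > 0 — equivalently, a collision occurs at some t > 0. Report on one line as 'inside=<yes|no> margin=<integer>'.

d = (-13, 10),  |d|² = 269;  R = 6+7 = 13,  c = 269−13² = 100
v_rel = (5, -2),  |v_rel|² = 29;  v_rel·d = (5)·(-13) + (-2)·(10) = -85
29·t² + 170·t + 100 = 0  ⇒  m = (-85)² − 29·100 = 4325
m = 4325 > 0,  v_rel·d = -85 < 0  ⇒  outside

inside=no margin=4325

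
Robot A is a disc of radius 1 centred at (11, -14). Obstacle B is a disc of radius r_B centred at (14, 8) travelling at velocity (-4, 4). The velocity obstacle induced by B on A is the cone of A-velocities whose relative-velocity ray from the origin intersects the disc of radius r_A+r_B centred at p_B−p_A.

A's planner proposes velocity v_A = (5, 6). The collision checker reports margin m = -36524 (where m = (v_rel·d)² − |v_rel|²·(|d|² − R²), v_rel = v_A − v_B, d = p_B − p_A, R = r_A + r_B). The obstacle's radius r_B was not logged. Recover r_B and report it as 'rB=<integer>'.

m = -36524
d = (3, 22);  v_rel = (9, 2),  |v_rel|² = 85
v_rel×d = (9)·(22) − (2)·(3) = 192
since m = R²·85 − 192²:  R² = (36864 + -36524) / 85 = 4
R = √4 = 2  ⇒  r_B = 2 − 1 = 1

rB=1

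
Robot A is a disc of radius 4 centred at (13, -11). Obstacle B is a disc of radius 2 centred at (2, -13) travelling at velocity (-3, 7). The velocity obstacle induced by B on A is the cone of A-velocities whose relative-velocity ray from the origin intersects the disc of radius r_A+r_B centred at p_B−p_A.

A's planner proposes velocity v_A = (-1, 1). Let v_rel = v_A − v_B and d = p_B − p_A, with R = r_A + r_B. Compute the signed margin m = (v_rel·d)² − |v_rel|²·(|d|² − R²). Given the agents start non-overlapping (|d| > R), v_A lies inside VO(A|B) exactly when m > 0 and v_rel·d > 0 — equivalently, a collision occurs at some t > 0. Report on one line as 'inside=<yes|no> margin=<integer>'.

d = (-11, -2),  |d|² = 125;  R = 4+2 = 6,  c = 125−6² = 89
v_rel = (2, -6),  |v_rel|² = 40;  v_rel·d = (2)·(-11) + (-6)·(-2) = -10
40·t² + 20·t + 89 = 0  ⇒  m = (-10)² − 40·89 = -3460
m = -3460 < 0,  v_rel·d = -10 < 0  ⇒  outside

inside=no margin=-3460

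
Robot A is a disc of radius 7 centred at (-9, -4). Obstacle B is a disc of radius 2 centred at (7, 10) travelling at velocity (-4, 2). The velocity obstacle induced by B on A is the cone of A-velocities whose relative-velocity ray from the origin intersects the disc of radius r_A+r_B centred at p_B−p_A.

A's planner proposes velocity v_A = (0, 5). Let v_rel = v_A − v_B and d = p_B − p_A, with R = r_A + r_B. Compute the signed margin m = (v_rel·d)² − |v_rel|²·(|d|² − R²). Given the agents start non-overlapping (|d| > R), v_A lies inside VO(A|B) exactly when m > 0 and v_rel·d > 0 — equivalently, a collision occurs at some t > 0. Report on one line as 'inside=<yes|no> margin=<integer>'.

d = (16, 14),  |d|² = 452;  R = 7+2 = 9,  c = 452−9² = 371
v_rel = (4, 3),  |v_rel|² = 25;  v_rel·d = (4)·(16) + (3)·(14) = 106
25·t² − 212·t + 371 = 0  ⇒  m = 106² − 25·371 = 1961
m = 1961 > 0,  v_rel·d = 106 > 0  ⇒  inside

inside=yes margin=1961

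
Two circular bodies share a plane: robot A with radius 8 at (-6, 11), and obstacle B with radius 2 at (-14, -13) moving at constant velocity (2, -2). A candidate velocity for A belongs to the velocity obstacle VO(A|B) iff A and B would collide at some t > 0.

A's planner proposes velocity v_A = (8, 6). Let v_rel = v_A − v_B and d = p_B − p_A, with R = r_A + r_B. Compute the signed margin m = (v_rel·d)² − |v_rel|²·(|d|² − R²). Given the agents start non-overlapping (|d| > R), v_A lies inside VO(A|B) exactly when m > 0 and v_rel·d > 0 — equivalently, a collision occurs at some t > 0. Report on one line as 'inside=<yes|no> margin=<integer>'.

d = (-8, -24),  |d|² = 640;  R = 8+2 = 10,  c = 640−10² = 540
v_rel = (6, 8),  |v_rel|² = 100;  v_rel·d = (6)·(-8) + (8)·(-24) = -240
100·t² + 480·t + 540 = 0  ⇒  m = (-240)² − 100·540 = 3600
m = 3600 > 0,  v_rel·d = -240 < 0  ⇒  outside

inside=no margin=3600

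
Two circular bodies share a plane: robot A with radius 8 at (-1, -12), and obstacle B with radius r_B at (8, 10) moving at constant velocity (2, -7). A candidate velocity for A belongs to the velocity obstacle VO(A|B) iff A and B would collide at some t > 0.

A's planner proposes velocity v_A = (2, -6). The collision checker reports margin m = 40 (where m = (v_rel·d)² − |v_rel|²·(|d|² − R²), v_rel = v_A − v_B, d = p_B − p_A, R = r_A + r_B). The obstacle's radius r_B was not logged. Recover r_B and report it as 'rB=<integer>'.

m = 40
d = (9, 22);  v_rel = (0, 1),  |v_rel|² = 1
v_rel×d = (0)·(22) − (1)·(9) = -9
since m = R²·1 − (-9)²:  R² = (81 + 40) / 1 = 121
R = √121 = 11  ⇒  r_B = 11 − 8 = 3

rB=3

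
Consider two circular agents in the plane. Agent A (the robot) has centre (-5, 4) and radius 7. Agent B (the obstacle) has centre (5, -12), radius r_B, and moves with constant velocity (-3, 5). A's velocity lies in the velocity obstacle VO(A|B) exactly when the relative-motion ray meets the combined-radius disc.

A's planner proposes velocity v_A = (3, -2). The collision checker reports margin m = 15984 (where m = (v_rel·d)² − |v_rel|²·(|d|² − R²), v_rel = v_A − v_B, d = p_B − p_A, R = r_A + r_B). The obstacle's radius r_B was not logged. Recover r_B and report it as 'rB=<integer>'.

m = 15984
d = (10, -16);  v_rel = (6, -7),  |v_rel|² = 85
v_rel×d = (6)·(-16) − (-7)·(10) = -26
since m = R²·85 − (-26)²:  R² = (676 + 15984) / 85 = 196
R = √196 = 14  ⇒  r_B = 14 − 7 = 7

rB=7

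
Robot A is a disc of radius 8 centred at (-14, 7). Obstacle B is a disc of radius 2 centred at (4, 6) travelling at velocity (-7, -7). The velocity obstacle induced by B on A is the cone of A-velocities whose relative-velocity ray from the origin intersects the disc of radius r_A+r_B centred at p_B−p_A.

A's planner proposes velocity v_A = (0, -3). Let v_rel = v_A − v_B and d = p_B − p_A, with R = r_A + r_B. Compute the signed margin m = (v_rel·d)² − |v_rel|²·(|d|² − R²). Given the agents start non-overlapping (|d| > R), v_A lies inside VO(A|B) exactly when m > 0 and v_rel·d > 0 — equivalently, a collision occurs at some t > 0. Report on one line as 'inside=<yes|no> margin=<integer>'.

d = (18, -1),  |d|² = 325;  R = 8+2 = 10,  c = 325−10² = 225
v_rel = (7, 4),  |v_rel|² = 65;  v_rel·d = (7)·(18) + (4)·(-1) = 122
65·t² − 244·t + 225 = 0  ⇒  m = 122² − 65·225 = 259
m = 259 > 0,  v_rel·d = 122 > 0  ⇒  inside

inside=yes margin=259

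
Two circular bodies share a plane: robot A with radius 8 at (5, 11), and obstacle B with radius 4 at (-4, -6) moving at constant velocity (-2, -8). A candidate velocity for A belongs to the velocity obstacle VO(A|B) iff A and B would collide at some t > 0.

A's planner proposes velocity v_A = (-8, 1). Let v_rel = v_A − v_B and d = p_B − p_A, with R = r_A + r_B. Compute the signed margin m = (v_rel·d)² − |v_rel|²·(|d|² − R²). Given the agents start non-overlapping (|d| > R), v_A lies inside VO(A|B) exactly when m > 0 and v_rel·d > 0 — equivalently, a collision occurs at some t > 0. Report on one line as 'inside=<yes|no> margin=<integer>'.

d = (-9, -17),  |d|² = 370;  R = 8+4 = 12,  c = 370−12² = 226
v_rel = (-6, 9),  |v_rel|² = 117;  v_rel·d = (-6)·(-9) + (9)·(-17) = -99
117·t² + 198·t + 226 = 0  ⇒  m = (-99)² − 117·226 = -16641
m = -16641 < 0,  v_rel·d = -99 < 0  ⇒  outside

inside=no margin=-16641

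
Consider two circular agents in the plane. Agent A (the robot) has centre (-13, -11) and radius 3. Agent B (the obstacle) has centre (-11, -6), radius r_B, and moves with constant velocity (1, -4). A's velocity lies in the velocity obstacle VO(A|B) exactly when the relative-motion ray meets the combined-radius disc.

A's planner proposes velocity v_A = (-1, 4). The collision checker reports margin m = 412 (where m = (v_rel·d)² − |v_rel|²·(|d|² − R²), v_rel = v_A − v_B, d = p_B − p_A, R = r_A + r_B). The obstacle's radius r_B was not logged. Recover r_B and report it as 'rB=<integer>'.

m = 412
d = (2, 5);  v_rel = (-2, 8),  |v_rel|² = 68
v_rel×d = (-2)·(5) − (8)·(2) = -26
since m = R²·68 − (-26)²:  R² = (676 + 412) / 68 = 16
R = √16 = 4  ⇒  r_B = 4 − 3 = 1

rB=1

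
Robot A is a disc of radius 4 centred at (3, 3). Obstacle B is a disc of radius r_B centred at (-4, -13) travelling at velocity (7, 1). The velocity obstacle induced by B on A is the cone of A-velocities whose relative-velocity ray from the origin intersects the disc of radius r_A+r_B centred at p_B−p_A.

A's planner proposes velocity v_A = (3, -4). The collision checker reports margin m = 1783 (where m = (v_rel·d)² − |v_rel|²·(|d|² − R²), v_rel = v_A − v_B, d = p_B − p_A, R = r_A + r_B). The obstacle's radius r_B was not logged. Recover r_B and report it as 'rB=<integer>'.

m = 1783
d = (-7, -16);  v_rel = (-4, -5),  |v_rel|² = 41
v_rel×d = (-4)·(-16) − (-5)·(-7) = 29
since m = R²·41 − 29²:  R² = (841 + 1783) / 41 = 64
R = √64 = 8  ⇒  r_B = 8 − 4 = 4

rB=4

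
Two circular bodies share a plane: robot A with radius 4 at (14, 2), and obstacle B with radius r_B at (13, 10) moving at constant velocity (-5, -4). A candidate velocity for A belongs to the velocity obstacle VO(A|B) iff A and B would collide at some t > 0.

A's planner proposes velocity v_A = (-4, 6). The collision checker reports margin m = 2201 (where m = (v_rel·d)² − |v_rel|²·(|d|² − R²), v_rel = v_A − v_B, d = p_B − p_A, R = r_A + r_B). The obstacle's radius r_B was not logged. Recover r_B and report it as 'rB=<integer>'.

m = 2201
d = (-1, 8);  v_rel = (1, 10),  |v_rel|² = 101
v_rel×d = (1)·(8) − (10)·(-1) = 18
since m = R²·101 − 18²:  R² = (324 + 2201) / 101 = 25
R = √25 = 5  ⇒  r_B = 5 − 4 = 1

rB=1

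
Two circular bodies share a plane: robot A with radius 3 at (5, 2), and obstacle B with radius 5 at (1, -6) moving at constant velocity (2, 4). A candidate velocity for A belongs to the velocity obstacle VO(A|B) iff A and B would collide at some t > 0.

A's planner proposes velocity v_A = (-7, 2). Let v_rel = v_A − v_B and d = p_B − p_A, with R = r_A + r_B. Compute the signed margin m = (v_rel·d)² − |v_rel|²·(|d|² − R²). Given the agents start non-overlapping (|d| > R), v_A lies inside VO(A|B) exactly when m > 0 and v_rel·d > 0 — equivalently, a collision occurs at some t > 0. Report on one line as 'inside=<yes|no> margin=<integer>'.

d = (-4, -8),  |d|² = 80;  R = 3+5 = 8,  c = 80−8² = 16
v_rel = (-9, -2),  |v_rel|² = 85;  v_rel·d = (-9)·(-4) + (-2)·(-8) = 52
85·t² − 104·t + 16 = 0  ⇒  m = 52² − 85·16 = 1344
m = 1344 > 0,  v_rel·d = 52 > 0  ⇒  inside

inside=yes margin=1344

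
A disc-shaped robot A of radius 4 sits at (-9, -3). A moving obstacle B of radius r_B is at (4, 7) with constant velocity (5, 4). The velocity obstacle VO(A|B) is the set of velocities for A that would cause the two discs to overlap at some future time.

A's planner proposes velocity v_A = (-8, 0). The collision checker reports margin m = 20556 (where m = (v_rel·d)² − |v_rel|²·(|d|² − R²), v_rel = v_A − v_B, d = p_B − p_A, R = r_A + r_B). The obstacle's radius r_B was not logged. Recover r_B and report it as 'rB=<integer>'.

m = 20556
d = (13, 10);  v_rel = (-13, -4),  |v_rel|² = 185
v_rel×d = (-13)·(10) − (-4)·(13) = -78
since m = R²·185 − (-78)²:  R² = (6084 + 20556) / 185 = 144
R = √144 = 12  ⇒  r_B = 12 − 4 = 8

rB=8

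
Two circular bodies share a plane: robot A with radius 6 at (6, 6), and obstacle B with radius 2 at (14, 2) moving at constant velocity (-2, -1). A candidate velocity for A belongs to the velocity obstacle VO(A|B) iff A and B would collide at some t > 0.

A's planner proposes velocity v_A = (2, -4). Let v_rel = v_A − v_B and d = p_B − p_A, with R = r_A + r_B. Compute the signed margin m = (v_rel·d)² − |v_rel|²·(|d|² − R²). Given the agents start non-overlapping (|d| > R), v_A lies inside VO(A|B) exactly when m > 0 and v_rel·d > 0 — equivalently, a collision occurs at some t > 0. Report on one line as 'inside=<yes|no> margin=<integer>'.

d = (8, -4),  |d|² = 80;  R = 6+2 = 8,  c = 80−8² = 16
v_rel = (4, -3),  |v_rel|² = 25;  v_rel·d = (4)·(8) + (-3)·(-4) = 44
25·t² − 88·t + 16 = 0  ⇒  m = 44² − 25·16 = 1536
m = 1536 > 0,  v_rel·d = 44 > 0  ⇒  inside

inside=yes margin=1536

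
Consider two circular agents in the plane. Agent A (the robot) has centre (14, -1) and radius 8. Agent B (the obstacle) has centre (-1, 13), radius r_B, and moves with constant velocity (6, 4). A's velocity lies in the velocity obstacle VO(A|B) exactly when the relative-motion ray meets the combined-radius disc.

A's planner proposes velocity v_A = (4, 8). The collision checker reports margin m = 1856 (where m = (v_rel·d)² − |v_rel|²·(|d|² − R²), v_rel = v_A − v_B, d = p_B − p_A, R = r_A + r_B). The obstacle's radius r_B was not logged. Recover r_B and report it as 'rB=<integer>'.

m = 1856
d = (-15, 14);  v_rel = (-2, 4),  |v_rel|² = 20
v_rel×d = (-2)·(14) − (4)·(-15) = 32
since m = R²·20 − 32²:  R² = (1024 + 1856) / 20 = 144
R = √144 = 12  ⇒  r_B = 12 − 8 = 4

rB=4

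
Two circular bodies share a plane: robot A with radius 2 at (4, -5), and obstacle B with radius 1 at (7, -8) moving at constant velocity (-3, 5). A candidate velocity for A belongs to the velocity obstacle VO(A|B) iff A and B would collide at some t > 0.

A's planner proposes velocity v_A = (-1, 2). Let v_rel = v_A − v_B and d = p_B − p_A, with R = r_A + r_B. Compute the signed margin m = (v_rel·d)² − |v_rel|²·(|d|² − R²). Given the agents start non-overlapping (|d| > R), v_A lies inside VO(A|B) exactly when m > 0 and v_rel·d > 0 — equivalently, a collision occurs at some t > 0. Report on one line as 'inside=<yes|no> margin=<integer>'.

d = (3, -3),  |d|² = 18;  R = 2+1 = 3,  c = 18−3² = 9
v_rel = (2, -3),  |v_rel|² = 13;  v_rel·d = (2)·(3) + (-3)·(-3) = 15
13·t² − 30·t + 9 = 0  ⇒  m = 15² − 13·9 = 108
m = 108 > 0,  v_rel·d = 15 > 0  ⇒  inside

inside=yes margin=108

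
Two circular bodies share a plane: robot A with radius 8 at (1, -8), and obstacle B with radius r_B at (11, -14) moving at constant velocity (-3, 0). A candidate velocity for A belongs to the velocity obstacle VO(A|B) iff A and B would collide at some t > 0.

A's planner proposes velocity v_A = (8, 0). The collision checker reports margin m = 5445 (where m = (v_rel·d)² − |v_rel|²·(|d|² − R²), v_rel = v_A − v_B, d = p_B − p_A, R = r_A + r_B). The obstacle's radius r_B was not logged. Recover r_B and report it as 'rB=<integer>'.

m = 5445
d = (10, -6);  v_rel = (11, 0),  |v_rel|² = 121
v_rel×d = (11)·(-6) − (0)·(10) = -66
since m = R²·121 − (-66)²:  R² = (4356 + 5445) / 121 = 81
R = √81 = 9  ⇒  r_B = 9 − 8 = 1

rB=1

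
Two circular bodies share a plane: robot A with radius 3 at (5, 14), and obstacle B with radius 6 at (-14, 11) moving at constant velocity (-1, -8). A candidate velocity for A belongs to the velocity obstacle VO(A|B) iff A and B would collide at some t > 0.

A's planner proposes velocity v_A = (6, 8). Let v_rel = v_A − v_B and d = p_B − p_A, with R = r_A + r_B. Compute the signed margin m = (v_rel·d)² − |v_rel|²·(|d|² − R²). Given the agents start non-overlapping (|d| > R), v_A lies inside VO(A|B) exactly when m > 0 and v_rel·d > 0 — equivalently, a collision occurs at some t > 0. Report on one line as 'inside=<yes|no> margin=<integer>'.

d = (-19, -3),  |d|² = 370;  R = 3+6 = 9,  c = 370−9² = 289
v_rel = (7, 16),  |v_rel|² = 305;  v_rel·d = (7)·(-19) + (16)·(-3) = -181
305·t² + 362·t + 289 = 0  ⇒  m = (-181)² − 305·289 = -55384
m = -55384 < 0,  v_rel·d = -181 < 0  ⇒  outside

inside=no margin=-55384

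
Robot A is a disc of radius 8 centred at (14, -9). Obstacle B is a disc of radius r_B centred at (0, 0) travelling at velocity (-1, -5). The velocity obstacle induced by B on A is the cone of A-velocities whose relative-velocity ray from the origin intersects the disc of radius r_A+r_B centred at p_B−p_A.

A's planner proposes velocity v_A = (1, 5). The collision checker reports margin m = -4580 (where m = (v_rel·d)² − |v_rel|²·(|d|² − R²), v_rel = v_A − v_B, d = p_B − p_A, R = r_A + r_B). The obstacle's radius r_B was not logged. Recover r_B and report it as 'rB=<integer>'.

m = -4580
d = (-14, 9);  v_rel = (2, 10),  |v_rel|² = 104
v_rel×d = (2)·(9) − (10)·(-14) = 158
since m = R²·104 − 158²:  R² = (24964 + -4580) / 104 = 196
R = √196 = 14  ⇒  r_B = 14 − 8 = 6

rB=6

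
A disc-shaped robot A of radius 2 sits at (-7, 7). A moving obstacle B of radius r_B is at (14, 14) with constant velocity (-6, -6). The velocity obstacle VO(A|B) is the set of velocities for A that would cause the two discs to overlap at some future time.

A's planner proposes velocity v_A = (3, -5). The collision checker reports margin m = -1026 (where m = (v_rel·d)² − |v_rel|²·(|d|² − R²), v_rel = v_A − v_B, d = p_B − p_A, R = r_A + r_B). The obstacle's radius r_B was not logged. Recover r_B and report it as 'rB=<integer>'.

m = -1026
d = (21, 7);  v_rel = (9, 1),  |v_rel|² = 82
v_rel×d = (9)·(7) − (1)·(21) = 42
since m = R²·82 − 42²:  R² = (1764 + -1026) / 82 = 9
R = √9 = 3  ⇒  r_B = 3 − 2 = 1

rB=1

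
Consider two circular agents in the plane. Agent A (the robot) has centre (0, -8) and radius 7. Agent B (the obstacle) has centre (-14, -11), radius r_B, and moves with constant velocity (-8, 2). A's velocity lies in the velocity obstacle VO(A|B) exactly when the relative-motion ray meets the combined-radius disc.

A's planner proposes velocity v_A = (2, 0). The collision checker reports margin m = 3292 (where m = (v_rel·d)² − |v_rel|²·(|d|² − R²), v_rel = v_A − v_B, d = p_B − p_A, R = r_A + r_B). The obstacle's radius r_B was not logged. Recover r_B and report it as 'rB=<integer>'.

m = 3292
d = (-14, -3);  v_rel = (10, -2),  |v_rel|² = 104
v_rel×d = (10)·(-3) − (-2)·(-14) = -58
since m = R²·104 − (-58)²:  R² = (3364 + 3292) / 104 = 64
R = √64 = 8  ⇒  r_B = 8 − 7 = 1

rB=1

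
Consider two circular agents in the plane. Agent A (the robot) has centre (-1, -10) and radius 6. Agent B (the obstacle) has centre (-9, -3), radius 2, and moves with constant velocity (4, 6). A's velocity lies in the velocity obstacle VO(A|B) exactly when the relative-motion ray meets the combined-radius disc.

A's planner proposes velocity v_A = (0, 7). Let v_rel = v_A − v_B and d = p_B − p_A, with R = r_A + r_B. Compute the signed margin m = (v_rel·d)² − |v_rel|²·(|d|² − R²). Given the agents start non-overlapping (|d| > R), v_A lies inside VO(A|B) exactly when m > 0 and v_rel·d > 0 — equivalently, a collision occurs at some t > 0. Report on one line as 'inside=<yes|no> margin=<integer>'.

d = (-8, 7),  |d|² = 113;  R = 6+2 = 8,  c = 113−8² = 49
v_rel = (-4, 1),  |v_rel|² = 17;  v_rel·d = (-4)·(-8) + (1)·(7) = 39
17·t² − 78·t + 49 = 0  ⇒  m = 39² − 17·49 = 688
m = 688 > 0,  v_rel·d = 39 > 0  ⇒  inside

inside=yes margin=688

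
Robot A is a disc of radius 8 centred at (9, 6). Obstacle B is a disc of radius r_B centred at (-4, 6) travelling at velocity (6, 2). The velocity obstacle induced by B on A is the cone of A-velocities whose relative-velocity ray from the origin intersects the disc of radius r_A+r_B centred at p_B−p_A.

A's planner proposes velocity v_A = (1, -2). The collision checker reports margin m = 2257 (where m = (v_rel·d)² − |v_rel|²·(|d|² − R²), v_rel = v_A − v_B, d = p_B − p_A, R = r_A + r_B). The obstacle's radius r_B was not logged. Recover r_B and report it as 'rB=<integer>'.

m = 2257
d = (-13, 0);  v_rel = (-5, -4),  |v_rel|² = 41
v_rel×d = (-5)·(0) − (-4)·(-13) = -52
since m = R²·41 − (-52)²:  R² = (2704 + 2257) / 41 = 121
R = √121 = 11  ⇒  r_B = 11 − 8 = 3

rB=3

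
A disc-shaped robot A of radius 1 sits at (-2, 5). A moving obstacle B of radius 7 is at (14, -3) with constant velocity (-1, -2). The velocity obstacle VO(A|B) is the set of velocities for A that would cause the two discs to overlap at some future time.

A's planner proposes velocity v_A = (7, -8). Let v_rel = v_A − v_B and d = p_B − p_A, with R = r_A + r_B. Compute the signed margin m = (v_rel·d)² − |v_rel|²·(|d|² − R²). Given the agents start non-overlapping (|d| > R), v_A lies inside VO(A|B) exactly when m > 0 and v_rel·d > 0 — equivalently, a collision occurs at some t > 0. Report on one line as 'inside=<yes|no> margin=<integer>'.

d = (16, -8),  |d|² = 320;  R = 1+7 = 8,  c = 320−8² = 256
v_rel = (8, -6),  |v_rel|² = 100;  v_rel·d = (8)·(16) + (-6)·(-8) = 176
100·t² − 352·t + 256 = 0  ⇒  m = 176² − 100·256 = 5376
m = 5376 > 0,  v_rel·d = 176 > 0  ⇒  inside

inside=yes margin=5376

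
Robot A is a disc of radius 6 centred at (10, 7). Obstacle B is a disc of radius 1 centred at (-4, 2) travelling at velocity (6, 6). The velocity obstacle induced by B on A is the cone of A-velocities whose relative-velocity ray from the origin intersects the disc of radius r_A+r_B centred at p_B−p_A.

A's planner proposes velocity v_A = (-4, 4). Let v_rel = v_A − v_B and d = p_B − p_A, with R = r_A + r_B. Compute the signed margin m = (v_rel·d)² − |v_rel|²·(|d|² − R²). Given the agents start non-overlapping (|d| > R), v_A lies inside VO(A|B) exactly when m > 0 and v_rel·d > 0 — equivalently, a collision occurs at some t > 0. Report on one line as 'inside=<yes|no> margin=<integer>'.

d = (-14, -5),  |d|² = 221;  R = 6+1 = 7,  c = 221−7² = 172
v_rel = (-10, -2),  |v_rel|² = 104;  v_rel·d = (-10)·(-14) + (-2)·(-5) = 150
104·t² − 300·t + 172 = 0  ⇒  m = 150² − 104·172 = 4612
m = 4612 > 0,  v_rel·d = 150 > 0  ⇒  inside

inside=yes margin=4612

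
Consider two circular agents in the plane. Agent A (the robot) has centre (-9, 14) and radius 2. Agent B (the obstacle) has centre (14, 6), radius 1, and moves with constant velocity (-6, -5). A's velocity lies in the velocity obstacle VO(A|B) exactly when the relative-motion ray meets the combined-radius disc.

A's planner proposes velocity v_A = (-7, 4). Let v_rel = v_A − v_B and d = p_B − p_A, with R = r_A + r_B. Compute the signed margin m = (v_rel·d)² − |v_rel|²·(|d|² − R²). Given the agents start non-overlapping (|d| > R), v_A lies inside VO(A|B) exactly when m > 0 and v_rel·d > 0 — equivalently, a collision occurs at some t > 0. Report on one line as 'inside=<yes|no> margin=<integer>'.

d = (23, -8),  |d|² = 593;  R = 2+1 = 3,  c = 593−3² = 584
v_rel = (-1, 9),  |v_rel|² = 82;  v_rel·d = (-1)·(23) + (9)·(-8) = -95
82·t² + 190·t + 584 = 0  ⇒  m = (-95)² − 82·584 = -38863
m = -38863 < 0,  v_rel·d = -95 < 0  ⇒  outside

inside=no margin=-38863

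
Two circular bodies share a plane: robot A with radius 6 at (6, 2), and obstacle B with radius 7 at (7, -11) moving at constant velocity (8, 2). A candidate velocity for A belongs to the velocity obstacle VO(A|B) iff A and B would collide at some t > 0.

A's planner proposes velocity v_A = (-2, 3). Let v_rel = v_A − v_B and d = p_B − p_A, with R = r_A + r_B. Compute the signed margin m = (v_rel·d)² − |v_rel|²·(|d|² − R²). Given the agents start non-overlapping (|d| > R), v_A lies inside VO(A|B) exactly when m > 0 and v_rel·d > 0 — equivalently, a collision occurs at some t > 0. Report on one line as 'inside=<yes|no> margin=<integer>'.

d = (1, -13),  |d|² = 170;  R = 6+7 = 13,  c = 170−13² = 1
v_rel = (-10, 1),  |v_rel|² = 101;  v_rel·d = (-10)·(1) + (1)·(-13) = -23
101·t² + 46·t + 1 = 0  ⇒  m = (-23)² − 101·1 = 428
m = 428 > 0,  v_rel·d = -23 < 0  ⇒  outside

inside=no margin=428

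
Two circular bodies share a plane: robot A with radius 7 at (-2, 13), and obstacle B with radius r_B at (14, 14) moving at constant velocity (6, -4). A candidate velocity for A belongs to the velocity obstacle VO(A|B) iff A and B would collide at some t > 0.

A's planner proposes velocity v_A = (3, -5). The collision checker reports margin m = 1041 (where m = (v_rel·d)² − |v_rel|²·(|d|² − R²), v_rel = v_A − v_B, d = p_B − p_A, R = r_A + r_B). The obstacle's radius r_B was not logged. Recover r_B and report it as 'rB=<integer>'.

m = 1041
d = (16, 1);  v_rel = (-3, -1),  |v_rel|² = 10
v_rel×d = (-3)·(1) − (-1)·(16) = 13
since m = R²·10 − 13²:  R² = (169 + 1041) / 10 = 121
R = √121 = 11  ⇒  r_B = 11 − 7 = 4

rB=4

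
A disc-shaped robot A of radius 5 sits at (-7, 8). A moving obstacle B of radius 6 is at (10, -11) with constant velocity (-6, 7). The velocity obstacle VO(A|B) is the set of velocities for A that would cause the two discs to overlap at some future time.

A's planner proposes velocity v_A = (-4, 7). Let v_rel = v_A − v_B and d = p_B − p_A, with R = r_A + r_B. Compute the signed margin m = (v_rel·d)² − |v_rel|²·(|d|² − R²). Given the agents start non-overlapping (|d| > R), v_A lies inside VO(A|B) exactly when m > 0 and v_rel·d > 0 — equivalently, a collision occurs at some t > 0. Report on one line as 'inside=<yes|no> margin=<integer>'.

d = (17, -19),  |d|² = 650;  R = 5+6 = 11,  c = 650−11² = 529
v_rel = (2, 0),  |v_rel|² = 4;  v_rel·d = (2)·(17) + (0)·(-19) = 34
4·t² − 68·t + 529 = 0  ⇒  m = 34² − 4·529 = -960
m = -960 < 0,  v_rel·d = 34 > 0  ⇒  outside

inside=no margin=-960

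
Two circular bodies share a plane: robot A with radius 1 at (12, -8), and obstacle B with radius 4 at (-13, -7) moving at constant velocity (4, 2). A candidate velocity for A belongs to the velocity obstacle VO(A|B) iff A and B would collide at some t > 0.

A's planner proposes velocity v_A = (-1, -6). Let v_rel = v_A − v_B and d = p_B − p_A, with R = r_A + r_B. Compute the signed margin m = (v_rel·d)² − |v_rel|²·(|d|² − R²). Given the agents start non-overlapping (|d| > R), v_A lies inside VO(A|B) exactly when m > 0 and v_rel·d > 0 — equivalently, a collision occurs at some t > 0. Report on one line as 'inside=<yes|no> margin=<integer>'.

d = (-25, 1),  |d|² = 626;  R = 1+4 = 5,  c = 626−5² = 601
v_rel = (-5, -8),  |v_rel|² = 89;  v_rel·d = (-5)·(-25) + (-8)·(1) = 117
89·t² − 234·t + 601 = 0  ⇒  m = 117² − 89·601 = -39800
m = -39800 < 0,  v_rel·d = 117 > 0  ⇒  outside

inside=no margin=-39800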